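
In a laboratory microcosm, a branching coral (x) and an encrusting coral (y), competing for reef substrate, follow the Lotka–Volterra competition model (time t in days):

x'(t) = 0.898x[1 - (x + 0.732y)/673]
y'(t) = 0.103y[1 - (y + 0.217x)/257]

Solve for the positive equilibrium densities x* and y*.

x* ≈ 576, y* ≈ 132

Setting both brackets to zero gives the nullclines x + 0.732y = 673 and 0.217x + y = 257.
Substituting y = 257 - 0.217x into the first: x(1 - 0.732·0.217) = 673 - 0.732·257.
So x* = 485/0.841 = 576, and then y* = 257 - 0.217·576 = 132.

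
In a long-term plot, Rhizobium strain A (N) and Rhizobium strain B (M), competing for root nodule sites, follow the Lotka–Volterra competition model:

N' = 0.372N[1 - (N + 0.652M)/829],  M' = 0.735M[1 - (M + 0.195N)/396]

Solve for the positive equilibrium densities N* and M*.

N* ≈ 654, M* ≈ 268

Setting both brackets to zero gives the nullclines N + 0.652M = 829 and 0.195N + M = 396.
Substituting M = 396 - 0.195N into the first: N(1 - 0.652·0.195) = 829 - 0.652·396.
So N* = 571/0.873 = 654, and then M* = 396 - 0.195·654 = 268.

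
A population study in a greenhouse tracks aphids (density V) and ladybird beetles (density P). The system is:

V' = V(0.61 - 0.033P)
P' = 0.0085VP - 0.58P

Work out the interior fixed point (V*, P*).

V* ≈ 68.2, P* ≈ 18.5

Set dP/dt = 0 with P > 0: 0.0085V - 0.58 = 0, so V* = 0.58/0.0085 = 68.2.
Set dV/dt = 0 with V > 0: 0.61 - 0.033P = 0, so P* = 0.61/0.033 = 18.5.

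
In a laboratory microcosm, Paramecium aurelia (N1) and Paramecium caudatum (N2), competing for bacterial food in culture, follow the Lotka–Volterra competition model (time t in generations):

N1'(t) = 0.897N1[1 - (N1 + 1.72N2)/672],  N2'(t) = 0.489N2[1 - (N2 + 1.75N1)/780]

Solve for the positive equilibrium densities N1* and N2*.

Setting both brackets to zero gives the nullclines N1 + 1.72N2 = 672 and 1.75N1 + N2 = 780.
Substituting N2 = 780 - 1.75N1 into the first: N1(1 - 1.72·1.75) = 672 - 1.72·780.
So N1* = -670/-2.01 = 333, and then N2* = 780 - 1.75·333 = 197.

N1* ≈ 333, N2* ≈ 197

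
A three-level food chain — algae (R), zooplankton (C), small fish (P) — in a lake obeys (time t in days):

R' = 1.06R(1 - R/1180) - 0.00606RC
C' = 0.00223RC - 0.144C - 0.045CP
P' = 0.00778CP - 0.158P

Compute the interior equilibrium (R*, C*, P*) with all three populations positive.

From dP/dt = 0: 0.00778C* = 0.158, so C* = 20.3.
From dR/dt = 0: 1.06(1 - R*/1180) = 0.00606·20.3, giving R* = 1180·(1 - 0.116) = 1040.
From dC/dt = 0: 0.00223·1040 - 0.144 = 0.045P*, so P* = 2.18/0.045 = 48.5.

R* ≈ 1040, C* ≈ 20.3, P* ≈ 48.5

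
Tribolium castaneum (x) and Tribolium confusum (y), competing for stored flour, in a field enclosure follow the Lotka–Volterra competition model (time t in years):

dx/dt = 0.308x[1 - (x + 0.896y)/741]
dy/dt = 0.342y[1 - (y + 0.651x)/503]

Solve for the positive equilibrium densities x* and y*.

Setting both brackets to zero gives the nullclines x + 0.896y = 741 and 0.651x + y = 503.
Substituting y = 503 - 0.651x into the first: x(1 - 0.896·0.651) = 741 - 0.896·503.
So x* = 290/0.417 = 697, and then y* = 503 - 0.651·697 = 49.5.

x* ≈ 697, y* ≈ 49.5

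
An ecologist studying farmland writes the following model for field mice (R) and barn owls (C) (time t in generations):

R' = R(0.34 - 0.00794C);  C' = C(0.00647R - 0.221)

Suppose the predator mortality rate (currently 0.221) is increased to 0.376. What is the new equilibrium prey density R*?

R* ≈ 58.1

At the interior fixed point, setting dC/dt = 0 with C > 0 fixes R* = (predator death rate)/(RC coefficient) — independent of the other coefficients.
With the change, R* = 0.376/0.00647 = 58.1; it rises from 34.2.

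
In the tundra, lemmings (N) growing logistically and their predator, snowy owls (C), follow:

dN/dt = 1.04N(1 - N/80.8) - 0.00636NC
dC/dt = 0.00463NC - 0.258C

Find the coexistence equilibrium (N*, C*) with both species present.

N* ≈ 55.7, C* ≈ 50.7

From dC/dt = 0 with C > 0: 0.00463N* = 0.258, so N* = 55.7.
Substitute into dN/dt = 0: 1.04(1 - 55.7/80.8) = 0.00636C*.
The bracket is 0.31, giving C* = 0.323/0.00636 = 50.7.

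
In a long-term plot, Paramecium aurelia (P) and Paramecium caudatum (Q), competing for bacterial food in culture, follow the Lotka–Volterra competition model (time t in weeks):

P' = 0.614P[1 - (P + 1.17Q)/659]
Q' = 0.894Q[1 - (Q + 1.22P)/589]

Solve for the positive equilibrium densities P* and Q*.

P* ≈ 70.5, Q* ≈ 503

Setting both brackets to zero gives the nullclines P + 1.17Q = 659 and 1.22P + Q = 589.
Substituting Q = 589 - 1.22P into the first: P(1 - 1.17·1.22) = 659 - 1.17·589.
So P* = -30.1/-0.427 = 70.5, and then Q* = 589 - 1.22·70.5 = 503.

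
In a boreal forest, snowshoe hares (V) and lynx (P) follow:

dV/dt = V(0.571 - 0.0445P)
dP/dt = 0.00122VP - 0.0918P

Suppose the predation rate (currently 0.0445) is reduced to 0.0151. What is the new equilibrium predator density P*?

At the interior fixed point, setting dV/dt = 0 with V > 0 fixes P* = (prey growth rate)/(VP coefficient) — independent of the other coefficients.
With the change, P* = 0.571/0.0151 = 37.8; it rises from 12.8.

P* ≈ 37.8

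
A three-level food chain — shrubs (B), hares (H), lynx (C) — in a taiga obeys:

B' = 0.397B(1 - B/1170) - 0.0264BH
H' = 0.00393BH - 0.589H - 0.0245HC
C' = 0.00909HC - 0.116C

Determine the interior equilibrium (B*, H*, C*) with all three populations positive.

B* ≈ 177, H* ≈ 12.8, C* ≈ 4.37

From dC/dt = 0: 0.00909H* = 0.116, so H* = 12.8.
From dB/dt = 0: 0.397(1 - B*/1170) = 0.0264·12.8, giving B* = 1170·(1 - 0.849) = 177.
From dH/dt = 0: 0.00393·177 - 0.589 = 0.0245C*, so C* = 0.107/0.0245 = 4.37.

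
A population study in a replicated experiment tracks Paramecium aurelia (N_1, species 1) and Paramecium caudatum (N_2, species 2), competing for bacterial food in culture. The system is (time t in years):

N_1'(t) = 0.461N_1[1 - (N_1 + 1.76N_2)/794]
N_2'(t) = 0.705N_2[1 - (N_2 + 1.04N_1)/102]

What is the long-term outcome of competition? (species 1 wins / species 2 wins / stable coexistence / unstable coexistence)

species 1 excludes species 2

Compare the nullcline intercepts: K1/α12 = 794/1.76 = 451 > K2 = 102; K2/α21 = 102/1.04 = 98.1 < K1 = 794.
Since the inequalities point opposite ways, species 1 can invade but species 2 cannot.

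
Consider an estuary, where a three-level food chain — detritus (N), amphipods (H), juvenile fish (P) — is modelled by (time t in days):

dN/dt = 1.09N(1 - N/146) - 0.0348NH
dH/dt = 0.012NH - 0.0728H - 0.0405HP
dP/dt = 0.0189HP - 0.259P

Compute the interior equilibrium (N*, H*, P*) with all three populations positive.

N* ≈ 82.1, H* ≈ 13.7, P* ≈ 22.5

From dP/dt = 0: 0.0189H* = 0.259, so H* = 13.7.
From dN/dt = 0: 1.09(1 - N*/146) = 0.0348·13.7, giving N* = 146·(1 - 0.438) = 82.1.
From dH/dt = 0: 0.012·82.1 - 0.0728 = 0.0405P*, so P* = 0.913/0.0405 = 22.5.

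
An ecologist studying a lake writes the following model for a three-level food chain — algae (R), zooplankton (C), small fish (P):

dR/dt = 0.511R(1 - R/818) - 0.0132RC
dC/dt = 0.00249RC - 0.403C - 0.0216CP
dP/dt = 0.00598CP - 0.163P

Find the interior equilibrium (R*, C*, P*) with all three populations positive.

R* ≈ 242, C* ≈ 27.3, P* ≈ 9.24

From dP/dt = 0: 0.00598C* = 0.163, so C* = 27.3.
From dR/dt = 0: 0.511(1 - R*/818) = 0.0132·27.3, giving R* = 818·(1 - 0.704) = 242.
From dC/dt = 0: 0.00249·242 - 0.403 = 0.0216P*, so P* = 0.2/0.0216 = 9.24.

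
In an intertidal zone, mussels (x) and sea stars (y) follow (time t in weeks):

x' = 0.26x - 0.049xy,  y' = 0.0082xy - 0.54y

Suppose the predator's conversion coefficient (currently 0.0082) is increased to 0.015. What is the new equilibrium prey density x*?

At the interior fixed point, setting dy/dt = 0 with y > 0 fixes x* = (predator death rate)/(xy coefficient) — independent of the other coefficients.
With the change, x* = 0.54/0.015 = 36; it falls from 65.9.

x* ≈ 36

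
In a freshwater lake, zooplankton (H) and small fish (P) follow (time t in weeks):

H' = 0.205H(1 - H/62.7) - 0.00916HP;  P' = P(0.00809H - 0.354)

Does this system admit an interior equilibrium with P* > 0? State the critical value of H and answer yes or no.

Threshold H = 43.8; K > 43.8, so yes, the predator persists.

The predator equation gives dP/dt > 0 only when H > 0.354/0.00809 = 43.8.
Without the predator, H → K = 62.7. Since 62.7 > 43.8, the predator can invade and persist.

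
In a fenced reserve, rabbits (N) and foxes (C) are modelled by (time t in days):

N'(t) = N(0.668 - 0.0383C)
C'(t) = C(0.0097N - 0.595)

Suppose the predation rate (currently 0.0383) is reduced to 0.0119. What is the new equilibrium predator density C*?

At the interior fixed point, setting dN/dt = 0 with N > 0 fixes C* = (prey growth rate)/(NC coefficient) — independent of the other coefficients.
With the change, C* = 0.668/0.0119 = 56.1; it rises from 17.4.

C* ≈ 56.1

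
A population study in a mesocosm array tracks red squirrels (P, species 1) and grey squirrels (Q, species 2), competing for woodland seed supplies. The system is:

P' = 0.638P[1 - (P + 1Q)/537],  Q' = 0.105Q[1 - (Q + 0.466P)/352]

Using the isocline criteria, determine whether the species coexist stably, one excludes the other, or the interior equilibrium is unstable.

Compare the nullcline intercepts: K1/α12 = 537/1 = 537 > K2 = 352; K2/α21 = 352/0.466 = 755 > K1 = 537.
Since both inequalities hold, each species can invade when rare, so the interior equilibrium is stable.

stable coexistence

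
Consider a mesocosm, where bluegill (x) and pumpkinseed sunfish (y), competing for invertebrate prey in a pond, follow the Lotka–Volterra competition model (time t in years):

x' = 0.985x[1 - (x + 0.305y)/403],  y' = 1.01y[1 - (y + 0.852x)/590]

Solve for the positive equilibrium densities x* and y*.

x* ≈ 301, y* ≈ 333

Setting both brackets to zero gives the nullclines x + 0.305y = 403 and 0.852x + y = 590.
Substituting y = 590 - 0.852x into the first: x(1 - 0.305·0.852) = 403 - 0.305·590.
So x* = 223/0.74 = 301, and then y* = 590 - 0.852·301 = 333.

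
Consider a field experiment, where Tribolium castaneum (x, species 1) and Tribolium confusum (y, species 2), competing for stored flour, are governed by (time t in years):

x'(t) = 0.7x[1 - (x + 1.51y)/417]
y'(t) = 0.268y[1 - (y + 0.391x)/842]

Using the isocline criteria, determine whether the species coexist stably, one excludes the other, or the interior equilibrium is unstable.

species 2 excludes species 1

Compare the nullcline intercepts: K1/α12 = 417/1.51 = 276 < K2 = 842; K2/α21 = 842/0.391 = 2150 > K1 = 417.
Since the inequalities point opposite ways, species 2 can invade but species 1 cannot.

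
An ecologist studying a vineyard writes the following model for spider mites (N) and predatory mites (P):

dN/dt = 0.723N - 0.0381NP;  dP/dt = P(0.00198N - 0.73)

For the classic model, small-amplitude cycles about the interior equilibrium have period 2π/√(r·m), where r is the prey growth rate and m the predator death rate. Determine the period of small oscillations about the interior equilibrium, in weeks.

Here r = 0.723 and m = 0.73, so r·m = 0.528.
ω = √0.528 = 0.726 per week, hence T = 2π/ω ≈ 8.65 weeks.

T ≈ 8.65 weeks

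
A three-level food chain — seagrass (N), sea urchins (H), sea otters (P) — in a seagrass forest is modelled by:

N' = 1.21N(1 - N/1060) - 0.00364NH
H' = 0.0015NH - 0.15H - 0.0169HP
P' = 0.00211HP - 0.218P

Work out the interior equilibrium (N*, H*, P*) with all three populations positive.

N* ≈ 731, H* ≈ 103, P* ≈ 56

From dP/dt = 0: 0.00211H* = 0.218, so H* = 103.
From dN/dt = 0: 1.21(1 - N*/1060) = 0.00364·103, giving N* = 1060·(1 - 0.311) = 731.
From dH/dt = 0: 0.0015·731 - 0.15 = 0.0169P*, so P* = 0.946/0.0169 = 56.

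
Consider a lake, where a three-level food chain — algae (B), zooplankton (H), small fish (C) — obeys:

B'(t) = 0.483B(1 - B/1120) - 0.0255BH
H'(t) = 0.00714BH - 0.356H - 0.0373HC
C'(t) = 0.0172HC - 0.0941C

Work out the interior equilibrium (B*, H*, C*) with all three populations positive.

B* ≈ 797, H* ≈ 5.47, C* ≈ 143

From dC/dt = 0: 0.0172H* = 0.0941, so H* = 5.47.
From dB/dt = 0: 0.483(1 - B*/1120) = 0.0255·5.47, giving B* = 1120·(1 - 0.289) = 797.
From dH/dt = 0: 0.00714·797 - 0.356 = 0.0373C*, so C* = 5.33/0.0373 = 143.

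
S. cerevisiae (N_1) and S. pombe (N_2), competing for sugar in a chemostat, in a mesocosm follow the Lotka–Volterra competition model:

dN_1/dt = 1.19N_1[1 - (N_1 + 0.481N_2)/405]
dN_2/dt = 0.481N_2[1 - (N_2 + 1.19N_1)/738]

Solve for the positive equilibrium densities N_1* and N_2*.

N_1* ≈ 117, N_2* ≈ 599

Setting both brackets to zero gives the nullclines N_1 + 0.481N_2 = 405 and 1.19N_1 + N_2 = 738.
Substituting N_2 = 738 - 1.19N_1 into the first: N_1(1 - 0.481·1.19) = 405 - 0.481·738.
So N_1* = 50/0.428 = 117, and then N_2* = 738 - 1.19·117 = 599.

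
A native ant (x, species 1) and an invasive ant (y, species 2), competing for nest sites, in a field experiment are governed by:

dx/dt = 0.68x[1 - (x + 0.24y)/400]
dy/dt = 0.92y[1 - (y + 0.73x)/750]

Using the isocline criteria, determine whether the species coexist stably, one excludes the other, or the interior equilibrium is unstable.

stable coexistence

Compare the nullcline intercepts: K1/α12 = 400/0.24 = 1670 > K2 = 750; K2/α21 = 750/0.73 = 1030 > K1 = 400.
Since both inequalities hold, each species can invade when rare, so the interior equilibrium is stable.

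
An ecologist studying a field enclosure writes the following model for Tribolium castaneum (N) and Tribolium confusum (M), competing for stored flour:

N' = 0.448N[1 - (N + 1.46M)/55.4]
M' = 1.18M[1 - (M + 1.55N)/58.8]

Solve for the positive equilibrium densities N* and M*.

Setting both brackets to zero gives the nullclines N + 1.46M = 55.4 and 1.55N + M = 58.8.
Substituting M = 58.8 - 1.55N into the first: N(1 - 1.46·1.55) = 55.4 - 1.46·58.8.
So N* = -30.4/-1.26 = 24.1, and then M* = 58.8 - 1.55·24.1 = 21.4.

N* ≈ 24.1, M* ≈ 21.4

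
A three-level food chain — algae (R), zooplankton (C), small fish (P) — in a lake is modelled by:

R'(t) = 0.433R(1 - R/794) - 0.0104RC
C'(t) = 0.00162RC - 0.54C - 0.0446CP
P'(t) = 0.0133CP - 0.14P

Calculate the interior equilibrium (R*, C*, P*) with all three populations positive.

R* ≈ 593, C* ≈ 10.5, P* ≈ 9.44

From dP/dt = 0: 0.0133C* = 0.14, so C* = 10.5.
From dR/dt = 0: 0.433(1 - R*/794) = 0.0104·10.5, giving R* = 794·(1 - 0.253) = 593.
From dC/dt = 0: 0.00162·593 - 0.54 = 0.0446P*, so P* = 0.421/0.0446 = 9.44.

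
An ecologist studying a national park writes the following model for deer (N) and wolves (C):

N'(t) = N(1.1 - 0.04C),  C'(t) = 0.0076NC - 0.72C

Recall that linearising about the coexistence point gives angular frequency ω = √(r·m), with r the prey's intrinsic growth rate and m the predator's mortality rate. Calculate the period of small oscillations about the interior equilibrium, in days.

T ≈ 7.06 days

Here r = 1.1 and m = 0.72, so r·m = 0.792.
ω = √0.792 = 0.89 per day, hence T = 2π/ω ≈ 7.06 days.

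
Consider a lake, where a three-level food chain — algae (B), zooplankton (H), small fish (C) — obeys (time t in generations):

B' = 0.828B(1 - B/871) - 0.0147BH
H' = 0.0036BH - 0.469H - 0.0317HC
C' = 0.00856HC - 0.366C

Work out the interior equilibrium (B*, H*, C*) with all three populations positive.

B* ≈ 210, H* ≈ 42.8, C* ≈ 9.03

From dC/dt = 0: 0.00856H* = 0.366, so H* = 42.8.
From dB/dt = 0: 0.828(1 - B*/871) = 0.0147·42.8, giving B* = 871·(1 - 0.759) = 210.
From dH/dt = 0: 0.0036·210 - 0.469 = 0.0317C*, so C* = 0.286/0.0317 = 9.03.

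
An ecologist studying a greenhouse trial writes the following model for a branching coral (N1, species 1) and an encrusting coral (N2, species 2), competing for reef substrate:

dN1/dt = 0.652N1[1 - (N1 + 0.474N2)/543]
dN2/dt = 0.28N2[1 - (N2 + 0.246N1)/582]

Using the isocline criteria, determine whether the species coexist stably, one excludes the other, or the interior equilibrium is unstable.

Compare the nullcline intercepts: K1/α12 = 543/0.474 = 1150 > K2 = 582; K2/α21 = 582/0.246 = 2370 > K1 = 543.
Since both inequalities hold, each species can invade when rare, so the interior equilibrium is stable.

stable coexistence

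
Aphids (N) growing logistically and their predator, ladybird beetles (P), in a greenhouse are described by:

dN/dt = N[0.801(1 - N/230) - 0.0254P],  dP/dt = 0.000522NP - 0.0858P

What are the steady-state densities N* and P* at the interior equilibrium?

From dP/dt = 0 with P > 0: 0.000522N* = 0.0858, so N* = 164.
Substitute into dN/dt = 0: 0.801(1 - 164/230) = 0.0254P*.
The bracket is 0.285, giving P* = 0.229/0.0254 = 9.

N* ≈ 164, P* ≈ 9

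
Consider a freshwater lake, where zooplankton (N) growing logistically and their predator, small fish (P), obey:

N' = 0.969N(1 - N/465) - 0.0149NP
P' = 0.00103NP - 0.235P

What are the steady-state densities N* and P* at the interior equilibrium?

From dP/dt = 0 with P > 0: 0.00103N* = 0.235, so N* = 228.
Substitute into dN/dt = 0: 0.969(1 - 228/465) = 0.0149P*.
The bracket is 0.509, giving P* = 0.494/0.0149 = 33.1.

N* ≈ 228, P* ≈ 33.1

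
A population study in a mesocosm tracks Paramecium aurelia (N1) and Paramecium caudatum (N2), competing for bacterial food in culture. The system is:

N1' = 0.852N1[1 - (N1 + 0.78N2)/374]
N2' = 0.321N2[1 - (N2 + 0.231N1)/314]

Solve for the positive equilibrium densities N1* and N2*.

Setting both brackets to zero gives the nullclines N1 + 0.78N2 = 374 and 0.231N1 + N2 = 314.
Substituting N2 = 314 - 0.231N1 into the first: N1(1 - 0.78·0.231) = 374 - 0.78·314.
So N1* = 129/0.82 = 157, and then N2* = 314 - 0.231·157 = 278.

N1* ≈ 157, N2* ≈ 278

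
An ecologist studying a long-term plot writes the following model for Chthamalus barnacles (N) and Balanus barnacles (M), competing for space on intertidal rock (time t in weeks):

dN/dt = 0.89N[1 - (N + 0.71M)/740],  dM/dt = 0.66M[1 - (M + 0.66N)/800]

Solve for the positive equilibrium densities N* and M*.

Setting both brackets to zero gives the nullclines N + 0.71M = 740 and 0.66N + M = 800.
Substituting M = 800 - 0.66N into the first: N(1 - 0.71·0.66) = 740 - 0.71·800.
So N* = 172/0.531 = 324, and then M* = 800 - 0.66·324 = 586.

N* ≈ 324, M* ≈ 586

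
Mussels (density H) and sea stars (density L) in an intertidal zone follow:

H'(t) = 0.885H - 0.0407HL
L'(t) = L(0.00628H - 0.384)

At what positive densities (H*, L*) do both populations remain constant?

Set dL/dt = 0 with L > 0: 0.00628H - 0.384 = 0, so H* = 0.384/0.00628 = 61.1.
Set dH/dt = 0 with H > 0: 0.885 - 0.0407L = 0, so L* = 0.885/0.0407 = 21.7.

H* ≈ 61.1, L* ≈ 21.7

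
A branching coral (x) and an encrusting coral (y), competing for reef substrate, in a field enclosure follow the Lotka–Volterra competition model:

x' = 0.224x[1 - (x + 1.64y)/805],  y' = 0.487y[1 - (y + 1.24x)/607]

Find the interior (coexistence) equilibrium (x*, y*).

Setting both brackets to zero gives the nullclines x + 1.64y = 805 and 1.24x + y = 607.
Substituting y = 607 - 1.24x into the first: x(1 - 1.64·1.24) = 805 - 1.64·607.
So x* = -190/-1.03 = 184, and then y* = 607 - 1.24·184 = 378.

x* ≈ 184, y* ≈ 378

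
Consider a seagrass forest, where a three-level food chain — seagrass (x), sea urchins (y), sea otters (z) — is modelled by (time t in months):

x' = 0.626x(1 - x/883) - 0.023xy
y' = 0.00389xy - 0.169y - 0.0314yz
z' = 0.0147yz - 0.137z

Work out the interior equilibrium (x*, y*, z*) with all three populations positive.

x* ≈ 581, y* ≈ 9.32, z* ≈ 66.6

From dz/dt = 0: 0.0147y* = 0.137, so y* = 9.32.
From dx/dt = 0: 0.626(1 - x*/883) = 0.023·9.32, giving x* = 883·(1 - 0.342) = 581.
From dy/dt = 0: 0.00389·581 - 0.169 = 0.0314z*, so z* = 2.09/0.0314 = 66.6.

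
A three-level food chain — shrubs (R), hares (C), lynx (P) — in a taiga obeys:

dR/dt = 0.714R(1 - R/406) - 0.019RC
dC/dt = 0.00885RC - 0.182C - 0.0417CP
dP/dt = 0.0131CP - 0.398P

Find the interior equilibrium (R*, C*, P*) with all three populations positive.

From dP/dt = 0: 0.0131C* = 0.398, so C* = 30.4.
From dR/dt = 0: 0.714(1 - R*/406) = 0.019·30.4, giving R* = 406·(1 - 0.808) = 77.8.
From dC/dt = 0: 0.00885·77.8 - 0.182 = 0.0417P*, so P* = 0.506/0.0417 = 12.1.

R* ≈ 77.8, C* ≈ 30.4, P* ≈ 12.1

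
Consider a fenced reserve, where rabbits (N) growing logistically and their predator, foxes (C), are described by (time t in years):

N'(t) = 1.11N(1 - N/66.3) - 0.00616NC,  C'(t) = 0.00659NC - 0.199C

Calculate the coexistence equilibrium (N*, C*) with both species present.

N* ≈ 30.2, C* ≈ 98.1

From dC/dt = 0 with C > 0: 0.00659N* = 0.199, so N* = 30.2.
Substitute into dN/dt = 0: 1.11(1 - 30.2/66.3) = 0.00616C*.
The bracket is 0.545, giving C* = 0.604/0.00616 = 98.1.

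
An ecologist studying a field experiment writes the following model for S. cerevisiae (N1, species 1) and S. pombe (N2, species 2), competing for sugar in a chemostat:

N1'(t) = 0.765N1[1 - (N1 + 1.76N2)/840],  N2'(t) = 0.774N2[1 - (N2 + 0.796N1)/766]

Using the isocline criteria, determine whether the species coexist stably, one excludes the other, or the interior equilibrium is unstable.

Compare the nullcline intercepts: K1/α12 = 840/1.76 = 477 < K2 = 766; K2/α21 = 766/0.796 = 962 > K1 = 840.
Since the inequalities point opposite ways, species 2 can invade but species 1 cannot.

species 2 excludes species 1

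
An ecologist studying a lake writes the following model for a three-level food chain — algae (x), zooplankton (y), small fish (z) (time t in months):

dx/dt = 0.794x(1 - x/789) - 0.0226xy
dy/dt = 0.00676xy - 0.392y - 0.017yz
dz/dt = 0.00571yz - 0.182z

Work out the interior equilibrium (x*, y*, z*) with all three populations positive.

x* ≈ 73.2, y* ≈ 31.9, z* ≈ 6.04

From dz/dt = 0: 0.00571y* = 0.182, so y* = 31.9.
From dx/dt = 0: 0.794(1 - x*/789) = 0.0226·31.9, giving x* = 789·(1 - 0.907) = 73.2.
From dy/dt = 0: 0.00676·73.2 - 0.392 = 0.017z*, so z* = 0.103/0.017 = 6.04.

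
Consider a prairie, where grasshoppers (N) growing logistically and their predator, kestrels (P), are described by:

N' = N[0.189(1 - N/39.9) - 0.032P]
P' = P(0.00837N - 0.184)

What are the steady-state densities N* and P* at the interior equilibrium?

N* ≈ 22, P* ≈ 2.65

From dP/dt = 0 with P > 0: 0.00837N* = 0.184, so N* = 22.
Substitute into dN/dt = 0: 0.189(1 - 22/39.9) = 0.032P*.
The bracket is 0.449, giving P* = 0.0849/0.032 = 2.65.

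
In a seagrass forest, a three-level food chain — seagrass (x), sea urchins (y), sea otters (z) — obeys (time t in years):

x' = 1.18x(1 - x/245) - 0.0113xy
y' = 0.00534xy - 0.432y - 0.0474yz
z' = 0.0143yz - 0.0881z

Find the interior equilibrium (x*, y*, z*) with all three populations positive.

From dz/dt = 0: 0.0143y* = 0.0881, so y* = 6.16.
From dx/dt = 0: 1.18(1 - x*/245) = 0.0113·6.16, giving x* = 245·(1 - 0.059) = 231.
From dy/dt = 0: 0.00534·231 - 0.432 = 0.0474z*, so z* = 0.799/0.0474 = 16.9.

x* ≈ 231, y* ≈ 6.16, z* ≈ 16.9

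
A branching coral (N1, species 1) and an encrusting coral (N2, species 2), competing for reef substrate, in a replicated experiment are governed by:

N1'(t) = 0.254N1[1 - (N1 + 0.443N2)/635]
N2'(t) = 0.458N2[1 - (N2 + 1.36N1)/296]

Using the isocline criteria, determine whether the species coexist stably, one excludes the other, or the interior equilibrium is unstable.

species 1 excludes species 2

Compare the nullcline intercepts: K1/α12 = 635/0.443 = 1430 > K2 = 296; K2/α21 = 296/1.36 = 218 < K1 = 635.
Since the inequalities point opposite ways, species 1 can invade but species 2 cannot.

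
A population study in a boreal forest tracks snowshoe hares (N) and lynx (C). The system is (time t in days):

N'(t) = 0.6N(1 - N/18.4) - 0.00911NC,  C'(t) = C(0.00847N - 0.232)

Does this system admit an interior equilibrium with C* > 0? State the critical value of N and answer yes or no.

Threshold N = 27.4; K < 27.4, so no, the predator goes extinct.

The predator equation gives dC/dt > 0 only when N > 0.232/0.00847 = 27.4.
Without the predator, N → K = 18.4. Since 18.4 < 27.4, the predator cannot invade.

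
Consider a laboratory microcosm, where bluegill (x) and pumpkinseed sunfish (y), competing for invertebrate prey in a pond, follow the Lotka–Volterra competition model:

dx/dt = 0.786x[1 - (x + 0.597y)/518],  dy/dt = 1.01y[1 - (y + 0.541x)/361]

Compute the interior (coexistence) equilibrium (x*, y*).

Setting both brackets to zero gives the nullclines x + 0.597y = 518 and 0.541x + y = 361.
Substituting y = 361 - 0.541x into the first: x(1 - 0.597·0.541) = 518 - 0.597·361.
So x* = 302/0.677 = 447, and then y* = 361 - 0.541·447 = 119.

x* ≈ 447, y* ≈ 119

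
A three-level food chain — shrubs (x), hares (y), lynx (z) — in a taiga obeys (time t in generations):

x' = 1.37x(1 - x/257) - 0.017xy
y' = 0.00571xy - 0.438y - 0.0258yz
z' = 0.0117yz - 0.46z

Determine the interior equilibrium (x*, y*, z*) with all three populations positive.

From dz/dt = 0: 0.0117y* = 0.46, so y* = 39.3.
From dx/dt = 0: 1.37(1 - x*/257) = 0.017·39.3, giving x* = 257·(1 - 0.488) = 132.
From dy/dt = 0: 0.00571·132 - 0.438 = 0.0258z*, so z* = 0.314/0.0258 = 12.2.

x* ≈ 132, y* ≈ 39.3, z* ≈ 12.2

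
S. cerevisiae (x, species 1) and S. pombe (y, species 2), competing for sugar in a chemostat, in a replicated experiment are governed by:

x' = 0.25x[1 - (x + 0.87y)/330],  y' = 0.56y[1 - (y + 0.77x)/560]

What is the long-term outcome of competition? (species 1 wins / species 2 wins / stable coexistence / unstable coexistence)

species 2 excludes species 1

Compare the nullcline intercepts: K1/α12 = 330/0.87 = 379 < K2 = 560; K2/α21 = 560/0.77 = 727 > K1 = 330.
Since the inequalities point opposite ways, species 2 can invade but species 1 cannot.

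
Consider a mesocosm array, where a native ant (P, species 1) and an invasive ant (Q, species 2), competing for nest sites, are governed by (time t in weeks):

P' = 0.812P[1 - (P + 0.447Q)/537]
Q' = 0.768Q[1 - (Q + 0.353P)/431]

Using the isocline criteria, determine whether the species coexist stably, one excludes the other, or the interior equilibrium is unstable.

Compare the nullcline intercepts: K1/α12 = 537/0.447 = 1200 > K2 = 431; K2/α21 = 431/0.353 = 1220 > K1 = 537.
Since both inequalities hold, each species can invade when rare, so the interior equilibrium is stable.

stable coexistence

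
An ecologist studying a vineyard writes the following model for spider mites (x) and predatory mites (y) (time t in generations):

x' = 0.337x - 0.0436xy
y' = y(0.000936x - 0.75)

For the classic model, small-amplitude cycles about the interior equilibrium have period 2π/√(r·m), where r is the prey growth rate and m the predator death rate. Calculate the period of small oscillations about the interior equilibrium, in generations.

Here r = 0.337 and m = 0.75, so r·m = 0.253.
ω = √0.253 = 0.503 per generation, hence T = 2π/ω ≈ 12.5 generations.

T ≈ 12.5 generations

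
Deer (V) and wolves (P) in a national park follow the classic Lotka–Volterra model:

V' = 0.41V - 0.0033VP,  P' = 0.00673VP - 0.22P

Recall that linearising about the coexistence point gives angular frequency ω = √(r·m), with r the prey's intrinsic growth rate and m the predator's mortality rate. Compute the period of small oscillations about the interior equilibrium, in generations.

Here r = 0.41 and m = 0.22, so r·m = 0.0902.
ω = √0.0902 = 0.3 per generation, hence T = 2π/ω ≈ 20.9 generations.

T ≈ 20.9 generations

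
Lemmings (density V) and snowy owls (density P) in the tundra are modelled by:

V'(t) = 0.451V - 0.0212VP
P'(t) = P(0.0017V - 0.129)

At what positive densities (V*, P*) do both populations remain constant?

Set dP/dt = 0 with P > 0: 0.0017V - 0.129 = 0, so V* = 0.129/0.0017 = 75.9.
Set dV/dt = 0 with V > 0: 0.451 - 0.0212P = 0, so P* = 0.451/0.0212 = 21.3.

V* ≈ 75.9, P* ≈ 21.3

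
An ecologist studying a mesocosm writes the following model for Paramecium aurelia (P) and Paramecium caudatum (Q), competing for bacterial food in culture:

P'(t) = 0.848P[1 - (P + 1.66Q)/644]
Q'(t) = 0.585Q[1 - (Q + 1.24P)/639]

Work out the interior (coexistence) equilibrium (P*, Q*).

P* ≈ 394, Q* ≈ 151

Setting both brackets to zero gives the nullclines P + 1.66Q = 644 and 1.24P + Q = 639.
Substituting Q = 639 - 1.24P into the first: P(1 - 1.66·1.24) = 644 - 1.66·639.
So P* = -417/-1.06 = 394, and then Q* = 639 - 1.24·394 = 151.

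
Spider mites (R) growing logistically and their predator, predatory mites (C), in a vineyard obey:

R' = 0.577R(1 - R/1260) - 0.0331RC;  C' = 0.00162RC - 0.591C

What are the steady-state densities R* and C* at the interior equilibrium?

From dC/dt = 0 with C > 0: 0.00162R* = 0.591, so R* = 365.
Substitute into dR/dt = 0: 0.577(1 - 365/1260) = 0.0331C*.
The bracket is 0.71, giving C* = 0.41/0.0331 = 12.4.

R* ≈ 365, C* ≈ 12.4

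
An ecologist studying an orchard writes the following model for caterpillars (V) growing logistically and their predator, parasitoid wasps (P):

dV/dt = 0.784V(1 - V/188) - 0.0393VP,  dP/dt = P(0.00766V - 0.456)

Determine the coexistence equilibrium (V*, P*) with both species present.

From dP/dt = 0 with P > 0: 0.00766V* = 0.456, so V* = 59.5.
Substitute into dV/dt = 0: 0.784(1 - 59.5/188) = 0.0393P*.
The bracket is 0.683, giving P* = 0.536/0.0393 = 13.6.

V* ≈ 59.5, P* ≈ 13.6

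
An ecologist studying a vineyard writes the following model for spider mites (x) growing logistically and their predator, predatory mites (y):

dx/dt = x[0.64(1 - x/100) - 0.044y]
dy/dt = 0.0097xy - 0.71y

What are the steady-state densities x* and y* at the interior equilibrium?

From dy/dt = 0 with y > 0: 0.0097x* = 0.71, so x* = 73.2.
Substitute into dx/dt = 0: 0.64(1 - 73.2/100) = 0.044y*.
The bracket is 0.268, giving y* = 0.172/0.044 = 3.9.

x* ≈ 73.2, y* ≈ 3.9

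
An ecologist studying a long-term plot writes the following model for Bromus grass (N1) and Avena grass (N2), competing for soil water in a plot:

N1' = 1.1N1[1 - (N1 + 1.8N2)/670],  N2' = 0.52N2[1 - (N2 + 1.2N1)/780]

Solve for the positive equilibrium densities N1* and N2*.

N1* ≈ 633, N2* ≈ 20.7

Setting both brackets to zero gives the nullclines N1 + 1.8N2 = 670 and 1.2N1 + N2 = 780.
Substituting N2 = 780 - 1.2N1 into the first: N1(1 - 1.8·1.2) = 670 - 1.8·780.
So N1* = -734/-1.16 = 633, and then N2* = 780 - 1.2·633 = 20.7.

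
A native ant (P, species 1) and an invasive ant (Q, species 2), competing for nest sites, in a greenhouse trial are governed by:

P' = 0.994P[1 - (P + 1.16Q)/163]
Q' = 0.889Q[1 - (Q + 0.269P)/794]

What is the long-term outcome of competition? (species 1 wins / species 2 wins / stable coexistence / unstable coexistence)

Compare the nullcline intercepts: K1/α12 = 163/1.16 = 141 < K2 = 794; K2/α21 = 794/0.269 = 2950 > K1 = 163.
Since the inequalities point opposite ways, species 2 can invade but species 1 cannot.

species 2 excludes species 1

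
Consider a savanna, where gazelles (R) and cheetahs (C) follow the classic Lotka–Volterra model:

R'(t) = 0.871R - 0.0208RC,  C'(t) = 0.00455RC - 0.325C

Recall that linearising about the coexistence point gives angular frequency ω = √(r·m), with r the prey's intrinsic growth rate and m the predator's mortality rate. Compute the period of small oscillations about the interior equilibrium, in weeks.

Here r = 0.871 and m = 0.325, so r·m = 0.283.
ω = √0.283 = 0.532 per week, hence T = 2π/ω ≈ 11.8 weeks.

T ≈ 11.8 weeks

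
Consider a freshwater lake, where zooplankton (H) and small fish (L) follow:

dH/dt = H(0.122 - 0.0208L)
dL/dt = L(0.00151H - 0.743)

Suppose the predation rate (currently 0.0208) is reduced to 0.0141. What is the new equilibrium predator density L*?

At the interior fixed point, setting dH/dt = 0 with H > 0 fixes L* = (prey growth rate)/(HL coefficient) — independent of the other coefficients.
With the change, L* = 0.122/0.0141 = 8.65; it rises from 5.87.

L* ≈ 8.65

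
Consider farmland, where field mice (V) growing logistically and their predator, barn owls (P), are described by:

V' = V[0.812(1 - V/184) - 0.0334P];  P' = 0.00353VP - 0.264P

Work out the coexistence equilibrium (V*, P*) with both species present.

V* ≈ 74.8, P* ≈ 14.4

From dP/dt = 0 with P > 0: 0.00353V* = 0.264, so V* = 74.8.
Substitute into dV/dt = 0: 0.812(1 - 74.8/184) = 0.0334P*.
The bracket is 0.594, giving P* = 0.482/0.0334 = 14.4.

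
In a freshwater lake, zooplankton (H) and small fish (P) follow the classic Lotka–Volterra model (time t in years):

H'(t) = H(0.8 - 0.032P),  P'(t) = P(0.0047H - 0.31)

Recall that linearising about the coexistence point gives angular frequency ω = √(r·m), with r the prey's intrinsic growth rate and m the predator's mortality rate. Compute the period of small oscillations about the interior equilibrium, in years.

T ≈ 12.6 years

Here r = 0.8 and m = 0.31, so r·m = 0.248.
ω = √0.248 = 0.498 per year, hence T = 2π/ω ≈ 12.6 years.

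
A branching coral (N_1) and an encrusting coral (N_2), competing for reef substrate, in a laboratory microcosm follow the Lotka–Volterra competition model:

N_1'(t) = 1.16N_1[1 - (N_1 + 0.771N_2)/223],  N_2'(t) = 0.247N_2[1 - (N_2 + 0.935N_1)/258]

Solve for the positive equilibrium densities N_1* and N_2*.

N_1* ≈ 86.3, N_2* ≈ 177

Setting both brackets to zero gives the nullclines N_1 + 0.771N_2 = 223 and 0.935N_1 + N_2 = 258.
Substituting N_2 = 258 - 0.935N_1 into the first: N_1(1 - 0.771·0.935) = 223 - 0.771·258.
So N_1* = 24.1/0.279 = 86.3, and then N_2* = 258 - 0.935·86.3 = 177.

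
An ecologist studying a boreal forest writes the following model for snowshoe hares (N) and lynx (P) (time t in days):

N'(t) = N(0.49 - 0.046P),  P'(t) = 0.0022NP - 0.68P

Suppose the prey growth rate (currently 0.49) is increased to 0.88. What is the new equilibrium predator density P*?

At the interior fixed point, setting dN/dt = 0 with N > 0 fixes P* = (prey growth rate)/(NP coefficient) — independent of the other coefficients.
With the change, P* = 0.88/0.046 = 19.1; it rises from 10.7.

P* ≈ 19.1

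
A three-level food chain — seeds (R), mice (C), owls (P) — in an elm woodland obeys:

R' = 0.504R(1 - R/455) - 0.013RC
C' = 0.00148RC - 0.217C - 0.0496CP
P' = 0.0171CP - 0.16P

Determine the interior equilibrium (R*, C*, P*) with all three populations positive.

From dP/dt = 0: 0.0171C* = 0.16, so C* = 9.36.
From dR/dt = 0: 0.504(1 - R*/455) = 0.013·9.36, giving R* = 455·(1 - 0.241) = 345.
From dC/dt = 0: 0.00148·345 - 0.217 = 0.0496P*, so P* = 0.294/0.0496 = 5.92.

R* ≈ 345, C* ≈ 9.36, P* ≈ 5.92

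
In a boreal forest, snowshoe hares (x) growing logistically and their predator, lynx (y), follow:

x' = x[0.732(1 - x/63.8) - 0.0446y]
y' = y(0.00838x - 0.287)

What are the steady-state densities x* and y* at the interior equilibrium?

x* ≈ 34.2, y* ≈ 7.6

From dy/dt = 0 with y > 0: 0.00838x* = 0.287, so x* = 34.2.
Substitute into dx/dt = 0: 0.732(1 - 34.2/63.8) = 0.0446y*.
The bracket is 0.463, giving y* = 0.339/0.0446 = 7.6.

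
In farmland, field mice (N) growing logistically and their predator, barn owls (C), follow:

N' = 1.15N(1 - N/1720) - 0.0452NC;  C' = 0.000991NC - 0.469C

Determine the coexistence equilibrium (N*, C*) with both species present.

From dC/dt = 0 with C > 0: 0.000991N* = 0.469, so N* = 473.
Substitute into dN/dt = 0: 1.15(1 - 473/1720) = 0.0452C*.
The bracket is 0.725, giving C* = 0.834/0.0452 = 18.4.

N* ≈ 473, C* ≈ 18.4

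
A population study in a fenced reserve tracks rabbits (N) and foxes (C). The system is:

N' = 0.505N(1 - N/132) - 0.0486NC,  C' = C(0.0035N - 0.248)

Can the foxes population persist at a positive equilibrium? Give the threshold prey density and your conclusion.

Threshold N = 70.9; K > 70.9, so yes, the predator persists.

The predator equation gives dC/dt > 0 only when N > 0.248/0.0035 = 70.9.
Without the predator, N → K = 132. Since 132 > 70.9, the predator can invade and persist.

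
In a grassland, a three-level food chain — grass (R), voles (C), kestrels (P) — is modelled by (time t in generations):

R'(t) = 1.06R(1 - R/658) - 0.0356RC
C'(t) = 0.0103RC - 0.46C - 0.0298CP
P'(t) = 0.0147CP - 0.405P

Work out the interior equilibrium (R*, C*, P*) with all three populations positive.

R* ≈ 49.2, C* ≈ 27.6, P* ≈ 1.55

From dP/dt = 0: 0.0147C* = 0.405, so C* = 27.6.
From dR/dt = 0: 1.06(1 - R*/658) = 0.0356·27.6, giving R* = 658·(1 - 0.925) = 49.2.
From dC/dt = 0: 0.0103·49.2 - 0.46 = 0.0298P*, so P* = 0.0463/0.0298 = 1.55.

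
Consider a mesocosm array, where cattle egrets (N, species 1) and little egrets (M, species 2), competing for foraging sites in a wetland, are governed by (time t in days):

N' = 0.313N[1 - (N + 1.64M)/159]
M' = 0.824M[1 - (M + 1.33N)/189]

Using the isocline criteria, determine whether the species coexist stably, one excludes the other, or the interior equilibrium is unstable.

Compare the nullcline intercepts: K1/α12 = 159/1.64 = 97 < K2 = 189; K2/α21 = 189/1.33 = 142 < K1 = 159.
Since both are reversed, neither can invade when rare; the interior point is a saddle.

unstable coexistence (outcome depends on initial conditions)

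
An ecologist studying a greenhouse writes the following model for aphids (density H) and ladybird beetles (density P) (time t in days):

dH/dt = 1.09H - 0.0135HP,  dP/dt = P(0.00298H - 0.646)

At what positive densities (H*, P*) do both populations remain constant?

H* ≈ 217, P* ≈ 80.7

Set dP/dt = 0 with P > 0: 0.00298H - 0.646 = 0, so H* = 0.646/0.00298 = 217.
Set dH/dt = 0 with H > 0: 1.09 - 0.0135P = 0, so P* = 1.09/0.0135 = 80.7.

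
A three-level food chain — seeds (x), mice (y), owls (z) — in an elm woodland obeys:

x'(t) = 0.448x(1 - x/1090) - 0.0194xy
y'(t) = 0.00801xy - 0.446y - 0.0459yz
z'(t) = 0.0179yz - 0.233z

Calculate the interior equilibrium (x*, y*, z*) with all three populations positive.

x* ≈ 476, y* ≈ 13, z* ≈ 73.3

From dz/dt = 0: 0.0179y* = 0.233, so y* = 13.
From dx/dt = 0: 0.448(1 - x*/1090) = 0.0194·13, giving x* = 1090·(1 - 0.564) = 476.
From dy/dt = 0: 0.00801·476 - 0.446 = 0.0459z*, so z* = 3.36/0.0459 = 73.3.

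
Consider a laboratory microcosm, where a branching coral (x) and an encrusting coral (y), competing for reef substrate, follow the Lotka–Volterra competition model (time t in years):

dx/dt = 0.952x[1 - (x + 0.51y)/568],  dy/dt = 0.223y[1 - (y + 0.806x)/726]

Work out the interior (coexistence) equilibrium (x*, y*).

x* ≈ 336, y* ≈ 455

Setting both brackets to zero gives the nullclines x + 0.51y = 568 and 0.806x + y = 726.
Substituting y = 726 - 0.806x into the first: x(1 - 0.51·0.806) = 568 - 0.51·726.
So x* = 198/0.589 = 336, and then y* = 726 - 0.806·336 = 455.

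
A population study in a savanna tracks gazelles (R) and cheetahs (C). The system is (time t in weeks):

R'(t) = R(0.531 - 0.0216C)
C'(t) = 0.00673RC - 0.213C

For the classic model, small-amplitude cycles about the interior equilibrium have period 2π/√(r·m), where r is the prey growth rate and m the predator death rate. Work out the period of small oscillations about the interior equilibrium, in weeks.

Here r = 0.531 and m = 0.213, so r·m = 0.113.
ω = √0.113 = 0.336 per week, hence T = 2π/ω ≈ 18.7 weeks.

T ≈ 18.7 weeks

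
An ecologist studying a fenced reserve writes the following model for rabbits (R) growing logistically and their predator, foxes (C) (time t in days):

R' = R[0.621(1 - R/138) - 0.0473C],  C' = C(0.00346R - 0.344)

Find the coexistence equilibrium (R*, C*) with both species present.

R* ≈ 99.4, C* ≈ 3.67

From dC/dt = 0 with C > 0: 0.00346R* = 0.344, so R* = 99.4.
Substitute into dR/dt = 0: 0.621(1 - 99.4/138) = 0.0473C*.
The bracket is 0.28, giving C* = 0.174/0.0473 = 3.67.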